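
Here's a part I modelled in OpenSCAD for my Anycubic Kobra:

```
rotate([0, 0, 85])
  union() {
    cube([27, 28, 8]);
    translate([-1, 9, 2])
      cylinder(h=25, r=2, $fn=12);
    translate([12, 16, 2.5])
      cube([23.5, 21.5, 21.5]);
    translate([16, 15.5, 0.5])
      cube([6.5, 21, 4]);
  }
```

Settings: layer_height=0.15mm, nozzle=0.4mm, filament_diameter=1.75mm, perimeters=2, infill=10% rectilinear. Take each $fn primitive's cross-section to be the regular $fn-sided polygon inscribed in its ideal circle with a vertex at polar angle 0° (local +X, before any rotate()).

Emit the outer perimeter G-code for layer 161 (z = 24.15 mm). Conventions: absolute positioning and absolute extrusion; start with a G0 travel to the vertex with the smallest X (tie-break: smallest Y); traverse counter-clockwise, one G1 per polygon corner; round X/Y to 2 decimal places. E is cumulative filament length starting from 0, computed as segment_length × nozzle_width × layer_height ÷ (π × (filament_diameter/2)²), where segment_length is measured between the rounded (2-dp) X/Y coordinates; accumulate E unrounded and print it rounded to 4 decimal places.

At z = 24.15 mm: the cube does not reach this height (z outside [0, 8]); the r=2 cylinder at (-1, 9) contributes a regular 12-gon of circumradius 2; the cube at (12, 16) is not intersected at this z (z outside [2.5, 24]); the cube at (16, 15.5) does not reach this height (z outside [0.5, 4.5]); Merging all regions: only the r=2 cylinder at (-1, 9) is present, so the union is just that shape — 1 connected region; (whole slice rotated 85° about Z — lengths, areas and connectivity unchanged). The outline is a single polygon with 12 vertices. Extrusion per mm of travel: 0.4 × 0.15 / (π × 0.875²) = 0.024945. Accumulating E over each segment gives final E = 0.3100.

G0 X-11.05 Y-0.04 Z24.15
G1 X-10.87 Y-1.06 E0.0258
G1 X-10.20 Y-1.85 E0.0517
G1 X-9.23 Y-2.20 E0.0774
G1 X-8.21 Y-2.02 E0.1032
G1 X-7.41 Y-1.36 E0.1291
G1 X-7.06 Y-0.39 E0.1548
G1 X-7.24 Y0.63 E0.1807
G1 X-7.91 Y1.43 E0.2067
G1 X-8.88 Y1.78 E0.2324
G1 X-9.90 Y1.60 E0.2583
G1 X-10.69 Y0.94 E0.2839
G1 X-11.05 Y-0.04 E0.3100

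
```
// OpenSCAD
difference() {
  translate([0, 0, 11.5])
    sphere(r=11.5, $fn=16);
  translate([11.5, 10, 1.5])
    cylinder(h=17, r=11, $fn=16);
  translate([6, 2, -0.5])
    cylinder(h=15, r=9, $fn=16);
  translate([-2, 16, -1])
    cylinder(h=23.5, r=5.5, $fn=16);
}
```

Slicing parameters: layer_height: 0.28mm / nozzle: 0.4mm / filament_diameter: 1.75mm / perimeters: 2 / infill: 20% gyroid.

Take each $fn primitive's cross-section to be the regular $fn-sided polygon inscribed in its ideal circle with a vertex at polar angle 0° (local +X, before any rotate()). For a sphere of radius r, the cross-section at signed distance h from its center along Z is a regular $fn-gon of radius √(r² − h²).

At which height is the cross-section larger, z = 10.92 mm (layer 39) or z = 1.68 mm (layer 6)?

Layer 39 (z = 10.92): the r=11.5 sphere contributes a regular 16-gon of circumradius √(11.5²−0.58²) = 11.485 (area = (16/2)·11.485²·sin(360°/16) = 403.85 mm²); the r=11 cylinder at (11.5, 10) gives a regular 16-gon of circumradius 11 (constant along its height) (area = (16/2)·11.000²·sin(360°/16) = 370.44 mm²); the cylinder at (6, 2): section is a regular 16-gon, circumradius r=9 (area = (16/2)·9.000²·sin(360°/16) = 247.98 mm²); the cylinder at (-2, 16): section is a regular 16-gon, circumradius r=5.5 (area = (16/2)·5.500²·sin(360°/16) = 92.61 mm²); After the difference (first − rest): starting from the r=11.5 sphere (403.85 mm²), the r=11 cylinder at (11.5, 10) partially overlaps it — only the 77.56 mm² overlap (of its 370.44 mm²) is removed, clipping the outline; the r=9 cylinder at (6, 2) partially overlaps it — only the 115.88 mm² overlap (of its 247.98 mm²) is removed, clipping the outline; the r=5.5 cylinder at (-2, 16) partially overlaps it — only the 1.84 mm² overlap (of its 92.61 mm²) is removed, clipping the outline — area = 208.57 mm². So its area = 208.57 mm². Layer 6 (z = 1.68): the r=11.5 sphere contributes a regular 16-gon of circumradius √(11.5²−9.82²) = 5.985 (area = (16/2)·5.985²·sin(360°/16) = 109.65 mm²); the cylinder at (11.5, 10): section is a regular 16-gon, circumradius r=11 (area = (16/2)·11.000²·sin(360°/16) = 370.44 mm²); the r=9 cylinder at (6, 2) gives a regular 16-gon of circumradius 9 (constant along its height) (area = (16/2)·9.000²·sin(360°/16) = 247.98 mm²); the cylinder at (-2, 16): section is a regular 16-gon, circumradius r=5.5 (area = (16/2)·5.500²·sin(360°/16) = 92.61 mm²); Subtracting the remaining from the first: starting from the r=11.5 sphere (109.65 mm²), the r=11 cylinder at (11.5, 10) partially overlaps it — only the 6.78 mm² overlap (of its 370.44 mm²) is removed, clipping the outline; the r=9 cylinder at (6, 2) partially overlaps it — only the 69.93 mm² overlap (of its 247.98 mm²) is removed, clipping the outline; the r=5.5 cylinder at (-2, 16) misses the remaining region (no effect) — area = 32.94 mm². So its area = 32.94 mm². Layer 39 is larger (208.57 vs 32.94 mm²).

layer 39 (z = 10.92 mm)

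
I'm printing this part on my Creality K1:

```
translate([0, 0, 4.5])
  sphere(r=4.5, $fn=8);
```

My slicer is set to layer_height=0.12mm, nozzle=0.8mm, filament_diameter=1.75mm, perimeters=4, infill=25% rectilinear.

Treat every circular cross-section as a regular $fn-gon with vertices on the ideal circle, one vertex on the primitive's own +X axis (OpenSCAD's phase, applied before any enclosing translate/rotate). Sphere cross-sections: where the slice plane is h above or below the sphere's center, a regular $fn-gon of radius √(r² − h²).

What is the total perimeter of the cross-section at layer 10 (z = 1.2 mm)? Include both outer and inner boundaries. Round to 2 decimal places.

At z = 1.2 mm: the sphere: section is a regular 8-gon, circumradius = √(r²−h²) = √(4.5²−3.3²) = 3.059 (perimeter = 2·8·3.059·sin(180°/8) = 18.73 mm). Overall, the cross-section is a single solid region. Total boundary length (outer) = 18.73 mm.

18.73 mm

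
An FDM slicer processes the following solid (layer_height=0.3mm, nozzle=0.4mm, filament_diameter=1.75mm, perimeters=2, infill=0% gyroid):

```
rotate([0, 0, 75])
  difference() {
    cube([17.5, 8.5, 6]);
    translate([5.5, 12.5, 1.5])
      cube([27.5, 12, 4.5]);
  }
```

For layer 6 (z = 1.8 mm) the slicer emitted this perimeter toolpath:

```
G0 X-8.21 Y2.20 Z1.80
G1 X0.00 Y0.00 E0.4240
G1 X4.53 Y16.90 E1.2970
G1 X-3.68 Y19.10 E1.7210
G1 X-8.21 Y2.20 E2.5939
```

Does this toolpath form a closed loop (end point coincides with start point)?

yes

Start point (G0): (-8.21, 2.20). End point (last G1): the path returns to the start — closed.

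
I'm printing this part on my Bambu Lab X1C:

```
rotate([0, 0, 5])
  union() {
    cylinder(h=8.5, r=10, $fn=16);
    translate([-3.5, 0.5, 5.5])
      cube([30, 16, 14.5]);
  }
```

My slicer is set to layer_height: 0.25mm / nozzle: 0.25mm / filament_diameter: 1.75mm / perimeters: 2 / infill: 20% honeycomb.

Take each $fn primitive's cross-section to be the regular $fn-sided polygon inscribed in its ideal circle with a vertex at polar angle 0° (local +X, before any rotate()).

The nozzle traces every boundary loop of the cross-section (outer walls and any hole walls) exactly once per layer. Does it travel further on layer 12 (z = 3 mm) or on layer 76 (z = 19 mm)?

layer 76 (z = 19 mm)

Layer 12 (z = 3): the r=10 cylinder gives a regular 16-gon of circumradius 10 (constant along its height) (perimeter = 2·16·10.000·sin(180°/16) = 62.43 mm); the cube at (-3.5, 0.5) does not reach this height (z outside [5.5, 20]); Taking the union: only the r=10 cylinder is present, so the union is just that shape — boundary = 62.43 mm; (whole slice rotated 5° about Z — lengths, areas and connectivity unchanged). So its perimeter = 62.43 mm. Layer 76 (z = 19): the cylinder is absent (z outside [0, 8.5]); the cube at (-3.5, 0.5) (footprint 30×16) is included at this height (perimeter 92.00 mm); Taking the union: only the 30×16 cube at (-3.5, 0.5) is present, so the union is just that shape — boundary = 92.00 mm; (rotated 5° about Z; rotation is an isometry so areas/perimeters/island counts are preserved). So its perimeter = 92.00 mm. Layer 76 is larger (92.00 vs 62.43 mm).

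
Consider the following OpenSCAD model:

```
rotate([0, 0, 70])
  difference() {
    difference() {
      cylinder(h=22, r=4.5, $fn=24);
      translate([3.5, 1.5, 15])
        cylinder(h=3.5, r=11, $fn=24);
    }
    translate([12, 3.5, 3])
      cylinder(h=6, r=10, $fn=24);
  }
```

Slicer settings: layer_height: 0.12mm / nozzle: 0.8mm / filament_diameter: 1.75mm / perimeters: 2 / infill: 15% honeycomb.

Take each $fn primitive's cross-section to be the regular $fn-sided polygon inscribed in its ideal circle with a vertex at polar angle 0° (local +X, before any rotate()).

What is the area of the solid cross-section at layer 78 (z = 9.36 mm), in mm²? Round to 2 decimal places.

62.89 mm²

At z = 9.36 mm: the r=4.5 cylinder contributes a regular 24-gon of circumradius 4.5 (area = (24/2)·4.500²·sin(360°/24) = 62.89 mm²); the cylinder at (3.5, 1.5) is absent (z outside [15, 18.5]); After the difference (first − rest): none of the subtracted shapes is present at this height, so the r=4.5 cylinder is unchanged — area = 62.89 mm²; the cylinder at (12, 3.5) is absent (z outside [3, 9]); Subtracting the remaining from the first: none of the subtracted shapes is present at this height, so the result so far is unchanged — area = 62.89 mm²; (rotated 70° about Z; rotation is an isometry so areas/perimeters/island counts are preserved). Overall, the cross-section is a single solid region. Net area = 62.89 mm².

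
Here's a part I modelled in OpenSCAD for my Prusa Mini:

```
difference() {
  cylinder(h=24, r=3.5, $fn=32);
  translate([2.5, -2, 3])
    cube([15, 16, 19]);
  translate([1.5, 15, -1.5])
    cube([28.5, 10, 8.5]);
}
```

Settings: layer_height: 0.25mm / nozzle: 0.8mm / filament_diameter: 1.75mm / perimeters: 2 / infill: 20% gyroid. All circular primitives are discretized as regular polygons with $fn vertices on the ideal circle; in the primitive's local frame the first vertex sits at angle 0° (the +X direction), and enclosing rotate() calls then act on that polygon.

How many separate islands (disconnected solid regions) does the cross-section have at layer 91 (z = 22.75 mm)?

1

At z = 22.75 mm: the r=3.5 cylinder gives a regular 32-gon of circumradius 3.5 (constant along its height); the cube at (2.5, -2) is absent (z outside [3, 22]); the cube at (1.5, 15) does not reach this height (z outside [-1.5, 7]); After the difference (first − rest): none of the subtracted shapes is present at this height, so the r=3.5 cylinder is unchanged — 1 connected region. Overall, the cross-section is a single solid region. Island count = 1.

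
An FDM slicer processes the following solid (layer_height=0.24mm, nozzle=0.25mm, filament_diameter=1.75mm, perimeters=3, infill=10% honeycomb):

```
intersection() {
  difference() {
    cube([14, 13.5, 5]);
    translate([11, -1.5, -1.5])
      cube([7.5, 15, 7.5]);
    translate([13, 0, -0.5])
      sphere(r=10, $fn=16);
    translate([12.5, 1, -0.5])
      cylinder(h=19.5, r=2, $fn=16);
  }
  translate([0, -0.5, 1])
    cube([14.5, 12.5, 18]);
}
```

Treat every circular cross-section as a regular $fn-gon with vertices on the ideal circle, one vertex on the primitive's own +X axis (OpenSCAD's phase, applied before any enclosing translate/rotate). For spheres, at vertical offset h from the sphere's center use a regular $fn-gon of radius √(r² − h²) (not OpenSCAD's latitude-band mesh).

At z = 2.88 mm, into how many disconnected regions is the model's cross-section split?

1

At z = 2.88 mm: the cube is present — its section is the full 14×13.5 rectangle; the 7.5×15 cube at (11, -1.5) contributes its full rectangle; the r=10 sphere at (13, 0) slices to a regular 16-gon of circumradius 9.411 (√(r²−h²) with h=3.38 from center); the r=2 cylinder at (12.5, 1) gives a regular 16-gon of circumradius 2 (constant along its height); After the difference (first − rest): starting from the 14×13.5 cube, the 7.5×15 cube at (11, -1.5) partially overlaps it — only the 40.50 mm² overlap (of its 112.50 mm²) is removed, clipping the outline; the r=10 sphere at (13, 0) partially overlaps it — only the 49.37 mm² overlap (of its 271.17 mm²) is removed, clipping the outline; the r=2 cylinder at (12.5, 1) misses the remaining region (no effect) — 1 connected region; the 14.5×12.5 cube at (0, -0.5) contributes its full rectangle; After intersecting: the 14.5×12.5 cube at (0, -0.5) partially overlaps the result so far; clipping to the common part keeps 82.63 mm² — 1 connected region. The result has 1 disconnected region.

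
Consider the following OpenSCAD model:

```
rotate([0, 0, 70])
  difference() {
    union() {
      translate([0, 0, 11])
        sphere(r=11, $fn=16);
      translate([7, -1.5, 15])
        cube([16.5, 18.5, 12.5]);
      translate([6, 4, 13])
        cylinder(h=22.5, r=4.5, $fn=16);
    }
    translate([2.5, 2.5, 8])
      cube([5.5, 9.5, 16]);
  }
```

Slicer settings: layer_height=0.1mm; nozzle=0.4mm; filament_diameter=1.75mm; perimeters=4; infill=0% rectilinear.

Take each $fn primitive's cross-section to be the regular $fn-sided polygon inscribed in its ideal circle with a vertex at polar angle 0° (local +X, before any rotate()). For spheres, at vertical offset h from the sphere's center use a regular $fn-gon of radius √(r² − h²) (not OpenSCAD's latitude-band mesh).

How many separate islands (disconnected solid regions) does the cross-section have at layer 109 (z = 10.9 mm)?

1

At z = 10.9 mm: the sphere: section is a regular 16-gon, circumradius = √(r²−h²) = √(11²−0.1²) = 11.000; the cube at (7, -1.5) is not intersected at this z (z outside [15, 27.5]); the cylinder at (6, 4) is absent (z outside [13, 35.5]); Merging all regions: only the r=11 sphere is present, so the union is just that shape — 1 connected region; the cube at (2.5, 2.5) (footprint 5.5×9.5) is included at this height; Taking the first minus the rest: starting from the result so far, the 5.5×9.5 cube at (2.5, 2.5) partially overlaps it — only the 37.61 mm² overlap (of its 52.25 mm²) is removed, clipping the outline — 1 connected region; (whole slice rotated 70° about Z — lengths, areas and connectivity unchanged). Overall, the cross-section is a single solid region. Island count = 1.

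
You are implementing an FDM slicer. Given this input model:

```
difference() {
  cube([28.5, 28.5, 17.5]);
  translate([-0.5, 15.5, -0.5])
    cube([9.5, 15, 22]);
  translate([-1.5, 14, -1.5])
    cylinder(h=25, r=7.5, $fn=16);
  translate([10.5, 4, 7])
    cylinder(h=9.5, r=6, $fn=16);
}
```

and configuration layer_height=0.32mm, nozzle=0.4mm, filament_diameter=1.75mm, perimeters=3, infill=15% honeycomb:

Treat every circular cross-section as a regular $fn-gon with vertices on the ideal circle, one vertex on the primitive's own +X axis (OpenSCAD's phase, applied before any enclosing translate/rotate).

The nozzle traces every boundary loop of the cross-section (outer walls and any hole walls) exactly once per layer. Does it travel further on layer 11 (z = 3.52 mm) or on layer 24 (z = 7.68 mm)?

Layer 11 (z = 3.52): the cube (footprint 28.5×28.5) is included at this height (perimeter 114.00 mm); the cube at (-0.5, 15.5) (footprint 9.5×15) is included at this height (perimeter 49.00 mm); the r=7.5 cylinder at (-1.5, 14) gives a regular 16-gon of circumradius 7.5 (constant along its height) (perimeter = 2·16·7.500·sin(180°/16) = 46.82 mm); the cylinder at (10.5, 4) is absent (z outside [7, 16.5]); After the difference (first − rest): starting from the 28.5×28.5 cube, the 9.5×15 cube at (-0.5, 15.5) partially overlaps it — only the 117.00 mm² overlap (of its 142.50 mm²) is removed, clipping the outline; the r=7.5 cylinder at (-1.5, 14) partially overlaps it — only the 40.80 mm² overlap (of its 172.21 mm²) is removed, clipping the outline — boundary = 111.30 mm. So its perimeter = 111.30 mm. Layer 24 (z = 7.68): the cube is present — its section is the full 28.5×28.5 rectangle (perimeter 114.00 mm); the 9.5×15 cube at (-0.5, 15.5) contributes its full rectangle (perimeter 49.00 mm); the r=7.5 cylinder at (-1.5, 14) gives a regular 16-gon of circumradius 7.5 (constant along its height) (perimeter = 2·16·7.500·sin(180°/16) = 46.82 mm); the r=6 cylinder at (10.5, 4) contributes a regular 16-gon of circumradius 6 (perimeter = 2·16·6.000·sin(180°/16) = 37.46 mm); Taking the first minus the rest: starting from the 28.5×28.5 cube, the 9.5×15 cube at (-0.5, 15.5) partially overlaps it — only the 117.00 mm² overlap (of its 142.50 mm²) is removed, clipping the outline; the r=7.5 cylinder at (-1.5, 14) partially overlaps it — only the 40.80 mm² overlap (of its 172.21 mm²) is removed, clipping the outline; the r=6 cylinder at (10.5, 4) partially overlaps it — only the 98.56 mm² overlap (of its 110.21 mm²) is removed, clipping the outline — boundary = 130.00 mm. So its perimeter = 130.00 mm. Layer 24 is larger (130.00 vs 111.30 mm).

layer 24 (z = 7.68 mm)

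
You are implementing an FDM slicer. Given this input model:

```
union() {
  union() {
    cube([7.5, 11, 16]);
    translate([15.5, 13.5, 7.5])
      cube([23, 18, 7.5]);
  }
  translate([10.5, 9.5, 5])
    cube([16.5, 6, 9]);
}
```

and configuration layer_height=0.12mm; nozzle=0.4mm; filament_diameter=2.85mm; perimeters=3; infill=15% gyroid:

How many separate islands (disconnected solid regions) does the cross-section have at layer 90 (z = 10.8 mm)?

At z = 10.8 mm: the cube (footprint 7.5×11) is included at this height; the cube at (15.5, 13.5) is present — its section is the full 23×18 rectangle; Combining (union): the 2 present regions are separate (no shared area or edge), so areas and boundary lengths simply add and each stays a separate island — 2 connected regions; the 16.5×6 cube at (10.5, 9.5) contributes its full rectangle; Merging all regions: the regions partially overlap (shared area 23.00 mm²), so overlapping operands fuse into one piece — 2 connected regions. Overall, the cross-section has 2 separate islands. Island count = 2.

2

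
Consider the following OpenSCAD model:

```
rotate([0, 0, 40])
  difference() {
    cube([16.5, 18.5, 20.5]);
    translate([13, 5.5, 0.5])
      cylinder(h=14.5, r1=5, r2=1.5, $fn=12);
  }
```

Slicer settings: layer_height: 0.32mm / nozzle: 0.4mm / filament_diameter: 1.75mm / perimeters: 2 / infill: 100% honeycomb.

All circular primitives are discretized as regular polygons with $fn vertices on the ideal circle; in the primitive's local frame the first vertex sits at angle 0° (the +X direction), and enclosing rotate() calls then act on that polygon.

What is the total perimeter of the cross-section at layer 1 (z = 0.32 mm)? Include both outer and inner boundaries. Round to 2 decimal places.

70.00 mm

At z = 0.32 mm: the cube is present — its section is the full 16.5×18.5 rectangle (perimeter 70.00 mm); the cone at (13, 5.5) does not reach this height (z outside [0.5, 15]); Taking the first minus the rest: none of the subtracted shapes is present at this height, so the 16.5×18.5 cube is unchanged — boundary = 70.00 mm; (rotated 40° about Z; rotation is an isometry so areas/perimeters/island counts are preserved). Overall, the cross-section is a single solid region. Total boundary length (outer) = 70.00 mm.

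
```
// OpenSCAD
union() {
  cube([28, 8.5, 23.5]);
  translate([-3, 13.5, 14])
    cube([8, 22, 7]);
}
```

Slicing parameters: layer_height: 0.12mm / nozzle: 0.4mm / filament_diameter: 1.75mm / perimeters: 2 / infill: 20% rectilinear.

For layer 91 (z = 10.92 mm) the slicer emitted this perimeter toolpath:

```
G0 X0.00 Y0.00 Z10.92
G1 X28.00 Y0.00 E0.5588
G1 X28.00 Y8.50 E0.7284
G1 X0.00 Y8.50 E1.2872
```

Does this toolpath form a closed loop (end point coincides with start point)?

Start point (G0): (0.00, 0.00). End point (last G1): the path does not return to the start — open.

no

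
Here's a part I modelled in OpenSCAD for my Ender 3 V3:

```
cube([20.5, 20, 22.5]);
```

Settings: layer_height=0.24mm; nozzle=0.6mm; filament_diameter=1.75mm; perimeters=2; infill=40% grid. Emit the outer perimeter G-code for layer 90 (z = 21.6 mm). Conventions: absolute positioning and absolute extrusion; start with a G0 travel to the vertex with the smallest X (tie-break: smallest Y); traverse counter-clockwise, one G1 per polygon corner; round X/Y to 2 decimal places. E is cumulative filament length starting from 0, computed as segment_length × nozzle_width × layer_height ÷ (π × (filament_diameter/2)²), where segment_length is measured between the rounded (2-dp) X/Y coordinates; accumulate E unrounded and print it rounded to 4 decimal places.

At z = 21.6 mm: the cube is present — its section is the full 20.5×20 rectangle. The outline is a single polygon with 4 vertices. Extrusion per mm of travel: 0.6 × 0.24 / (π × 0.875²) = 0.059868. Accumulating E over each segment gives final E = 4.8493.

G0 X0.00 Y0.00 Z21.60
G1 X20.50 Y0.00 E1.2273
G1 X20.50 Y20.00 E2.4247
G1 X0.00 Y20.00 E3.6520
G1 X0.00 Y0.00 E4.8493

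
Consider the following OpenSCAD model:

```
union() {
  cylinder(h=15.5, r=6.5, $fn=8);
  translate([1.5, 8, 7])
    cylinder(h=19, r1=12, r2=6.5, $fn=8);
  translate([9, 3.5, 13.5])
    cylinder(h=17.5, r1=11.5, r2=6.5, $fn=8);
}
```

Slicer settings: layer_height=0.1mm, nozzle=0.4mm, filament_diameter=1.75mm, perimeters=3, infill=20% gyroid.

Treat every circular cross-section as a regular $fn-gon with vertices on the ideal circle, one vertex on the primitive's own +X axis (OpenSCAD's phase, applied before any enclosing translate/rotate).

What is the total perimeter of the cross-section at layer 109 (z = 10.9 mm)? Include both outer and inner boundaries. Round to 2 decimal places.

At z = 10.9 mm: the r=6.5 cylinder contributes a regular 8-gon of circumradius 6.5 (perimeter = 2·8·6.500·sin(180°/8) = 39.80 mm); the cone at (1.5, 8) (r1=12→r2=6.5) has section circumradius 10.871 here — a regular 8-gon (perimeter = 2·8·10.871·sin(180°/8) = 66.56 mm); the cone at (9, 3.5) is absent (z outside [13.5, 31]); Merging all regions: the regions partially overlap (shared area 78.50 mm²), so the edge portions inside another operand are dropped and the merged outline is re-measured after clipping — boundary = 72.46 mm. Overall, the cross-section is a single solid region. Total boundary length (outer) = 72.46 mm.

72.46 mm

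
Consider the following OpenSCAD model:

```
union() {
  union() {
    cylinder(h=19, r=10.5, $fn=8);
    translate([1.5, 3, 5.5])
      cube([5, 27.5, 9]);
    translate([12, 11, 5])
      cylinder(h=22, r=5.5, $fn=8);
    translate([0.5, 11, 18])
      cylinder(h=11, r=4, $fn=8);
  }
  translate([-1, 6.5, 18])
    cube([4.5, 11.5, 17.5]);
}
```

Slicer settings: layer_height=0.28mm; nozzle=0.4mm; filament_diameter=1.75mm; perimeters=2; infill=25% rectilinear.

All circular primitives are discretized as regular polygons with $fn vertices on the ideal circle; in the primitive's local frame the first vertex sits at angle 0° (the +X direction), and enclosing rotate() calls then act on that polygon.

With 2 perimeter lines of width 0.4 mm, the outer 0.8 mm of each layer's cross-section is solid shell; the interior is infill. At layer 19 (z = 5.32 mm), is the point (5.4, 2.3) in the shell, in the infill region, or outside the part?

infill

At z = 5.32 mm: the r=10.5 cylinder gives a regular 8-gon of circumradius 10.5 (constant along its height); the cube at (1.5, 3) is absent (z outside [5.5, 14.5]); the r=5.5 cylinder at (12, 11) gives a regular 8-gon of circumradius 5.5 (constant along its height); the cylinder at (0.5, 11) is not intersected at this z (z outside [18, 29]); Taking the union: the 2 present regions are separate (no shared area or edge), so areas and boundary lengths simply add and each stays a separate island — 2 connected regions; the cube at (-1, 6.5) does not reach this height (z outside [18, 35.5]); Taking the union: only that combined region is present, so the union is just that shape — 2 connected regions. Overall, the cross-section has 2 separate islands. The nearest boundary edge runs (7.42, 7.42)→(10.50, 0.00); distance from the point to it = 3.83 mm. (Shell/infill is judged within the island containing the point — the largest one.) The point is inside the cross-section and 3.83 mm from the nearest boundary — more than the 0.8 mm shell width (2 × 0.4), so it's in the infill interior.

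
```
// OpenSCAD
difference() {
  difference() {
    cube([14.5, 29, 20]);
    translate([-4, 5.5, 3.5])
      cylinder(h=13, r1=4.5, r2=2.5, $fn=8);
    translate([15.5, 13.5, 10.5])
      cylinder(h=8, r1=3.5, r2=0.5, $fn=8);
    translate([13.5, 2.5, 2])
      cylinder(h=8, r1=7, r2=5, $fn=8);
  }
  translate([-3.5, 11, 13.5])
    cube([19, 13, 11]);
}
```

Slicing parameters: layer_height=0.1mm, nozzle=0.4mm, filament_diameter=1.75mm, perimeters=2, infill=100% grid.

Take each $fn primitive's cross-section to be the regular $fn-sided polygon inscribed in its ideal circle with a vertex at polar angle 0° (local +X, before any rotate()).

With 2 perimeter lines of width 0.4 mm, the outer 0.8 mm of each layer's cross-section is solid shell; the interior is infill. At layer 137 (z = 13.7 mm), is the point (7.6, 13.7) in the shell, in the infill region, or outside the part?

outside

At z = 13.7 mm: the 14.5×29 cube contributes its full rectangle; the cone at (-4, 5.5) (r1=4.5→r2=2.5) has section circumradius 2.931 here — a regular 8-gon; the cone at (15.5, 13.5) (r1=3.5→r2=0.5) has section circumradius 2.300 here — a regular 8-gon; the cone at (13.5, 2.5) does not reach this height (z outside [2, 10]); Taking the first minus the rest: starting from the 14.5×29 cube, the cone at (-4, 5.5) misses the remaining region (no effect); the cone at (15.5, 13.5) partially overlaps it — only the 3.30 mm² overlap (of its 14.96 mm²) is removed, clipping the outline — 1 connected region; the cube at (-3.5, 11) (footprint 19×13) is included at this height; Taking the first minus the rest: starting from that combined region, the 19×13 cube at (-3.5, 11) partially overlaps it — only the 185.20 mm² overlap (of its 247.00 mm²) is removed, clipping the outline — 2 connected regions. Overall, the cross-section has 2 separate islands. The nearest boundary edge runs (0.00, 11.00)→(14.50, 11.00); distance from the point to it = 2.70 mm. The point is not inside any of the regions above, so it lies outside the cross-section (2.70 mm from the nearest boundary).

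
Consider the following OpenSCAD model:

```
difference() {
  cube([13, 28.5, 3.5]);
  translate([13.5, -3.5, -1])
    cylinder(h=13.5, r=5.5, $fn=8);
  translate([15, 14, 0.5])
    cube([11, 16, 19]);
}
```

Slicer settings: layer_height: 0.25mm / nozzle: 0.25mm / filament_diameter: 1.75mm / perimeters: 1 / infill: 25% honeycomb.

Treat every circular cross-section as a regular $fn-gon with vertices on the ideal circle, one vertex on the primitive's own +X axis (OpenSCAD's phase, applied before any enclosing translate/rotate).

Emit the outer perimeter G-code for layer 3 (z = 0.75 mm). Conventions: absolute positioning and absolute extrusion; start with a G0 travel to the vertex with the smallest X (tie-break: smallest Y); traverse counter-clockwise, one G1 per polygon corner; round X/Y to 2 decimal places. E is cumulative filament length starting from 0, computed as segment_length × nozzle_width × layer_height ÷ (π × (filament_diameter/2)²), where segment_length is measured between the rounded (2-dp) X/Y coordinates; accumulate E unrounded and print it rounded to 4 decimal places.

G0 X0.00 Y0.00 Z0.75
G1 X9.45 Y0.00 E0.2456
G1 X9.61 Y0.39 E0.2565
G1 X13.00 Y1.79 E0.3518
G1 X13.00 Y28.50 E1.0459
G1 X0.00 Y28.50 E1.3837
G1 X0.00 Y0.00 E2.1242

At z = 0.75 mm: the cube is present — its section is the full 13×28.5 rectangle; the r=5.5 cylinder at (13.5, -3.5) contributes a regular 8-gon of circumradius 5.5; the 11×16 cube at (15, 14) contributes its full rectangle; Subtracting the remaining from the first: starting from the 13×28.5 cube, the r=5.5 cylinder at (13.5, -3.5) partially overlaps it — only the 3.73 mm² overlap (of its 85.56 mm²) is removed, clipping the outline; the 11×16 cube at (15, 14) misses the remaining region (no effect) — 1 connected region. The outline is a single polygon with 6 vertices. Extrusion per mm of travel: 0.25 × 0.25 / (π × 0.875²) = 0.025984. Accumulating E over each segment gives final E = 2.1242.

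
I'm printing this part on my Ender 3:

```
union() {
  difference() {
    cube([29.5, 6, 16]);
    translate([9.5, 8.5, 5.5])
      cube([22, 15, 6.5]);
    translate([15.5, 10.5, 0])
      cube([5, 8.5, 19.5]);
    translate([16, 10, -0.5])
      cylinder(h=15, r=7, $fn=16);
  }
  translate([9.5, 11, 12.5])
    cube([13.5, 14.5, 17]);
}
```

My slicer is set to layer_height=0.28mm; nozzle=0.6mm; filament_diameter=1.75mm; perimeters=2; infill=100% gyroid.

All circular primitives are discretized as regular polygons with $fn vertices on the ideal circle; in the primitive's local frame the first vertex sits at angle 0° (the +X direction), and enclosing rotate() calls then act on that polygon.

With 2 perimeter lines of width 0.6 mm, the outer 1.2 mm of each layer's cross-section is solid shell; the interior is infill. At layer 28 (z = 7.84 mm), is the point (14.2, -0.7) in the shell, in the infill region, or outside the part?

outside

At z = 7.84 mm: the cube is present — its section is the full 29.5×6 rectangle; the 22×15 cube at (9.5, 8.5) contributes its full rectangle; the cube at (15.5, 10.5) (footprint 5×8.5) is included at this height; the r=7 cylinder at (16, 10) gives a regular 16-gon of circumradius 7 (constant along its height); Taking the first minus the rest: starting from the 29.5×6 cube, the 22×15 cube at (9.5, 8.5) misses the remaining region (no effect); the 5×8.5 cube at (15.5, 10.5) misses the remaining region (no effect); the r=7 cylinder at (16, 10) partially overlaps it — only the 23.01 mm² overlap (of its 150.01 mm²) is removed, clipping the outline — 1 connected region; the cube at (9.5, 11) is absent (z outside [12.5, 29.5]); Merging all regions: only the result so far is present, so the union is just that shape — 1 connected region. Overall, the cross-section is a single solid region. The nearest boundary edge runs (29.50, 0.00)→(0.00, 0.00); distance from the point to it = 0.70 mm. The point is not inside any of the regions above, so it lies outside the cross-section (0.70 mm from the nearest boundary).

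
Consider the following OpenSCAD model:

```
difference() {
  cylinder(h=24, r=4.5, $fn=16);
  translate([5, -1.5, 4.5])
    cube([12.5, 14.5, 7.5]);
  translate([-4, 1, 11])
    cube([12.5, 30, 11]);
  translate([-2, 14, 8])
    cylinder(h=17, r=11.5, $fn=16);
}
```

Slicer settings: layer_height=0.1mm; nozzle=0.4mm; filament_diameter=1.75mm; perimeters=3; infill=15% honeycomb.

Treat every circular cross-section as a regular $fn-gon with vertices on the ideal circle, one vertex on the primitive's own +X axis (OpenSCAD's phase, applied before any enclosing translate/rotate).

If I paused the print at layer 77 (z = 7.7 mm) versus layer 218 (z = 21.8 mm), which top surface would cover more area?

layer 77 (z = 7.7 mm)

Layer 77 (z = 7.7): the cylinder: section is a regular 16-gon, circumradius r=4.5 (area = (16/2)·4.500²·sin(360°/16) = 61.99 mm²); the cube at (5, -1.5) is present — its section is the full 12.5×14.5 rectangle (area 181.25 mm²); the cube at (-4, 1) is not intersected at this z (z outside [11, 22]); the cylinder at (-2, 14) is absent (z outside [8, 25]); Taking the first minus the rest: starting from the r=4.5 cylinder (61.99 mm²), the 12.5×14.5 cube at (5, -1.5) misses the remaining region (no effect) — area = 61.99 mm². So its area = 61.99 mm². Layer 218 (z = 21.8): the r=4.5 cylinder contributes a regular 16-gon of circumradius 4.5 (area = (16/2)·4.500²·sin(360°/16) = 61.99 mm²); the cube at (5, -1.5) does not reach this height (z outside [4.5, 12]); the 12.5×30 cube at (-4, 1) contributes its full rectangle (area 375.00 mm²); the r=11.5 cylinder at (-2, 14) contributes a regular 16-gon of circumradius 11.5 (area = (16/2)·11.500²·sin(360°/16) = 404.88 mm²); After the difference (first − rest): starting from the r=4.5 cylinder (61.99 mm²), the 12.5×30 cube at (-4, 1) partially overlaps it — only the 22.01 mm² overlap (of its 375.00 mm²) is removed, clipping the outline; the r=11.5 cylinder at (-2, 14) misses the remaining region (no effect) — area = 39.98 mm². So its area = 39.98 mm². Layer 77 is larger (61.99 vs 39.98 mm²).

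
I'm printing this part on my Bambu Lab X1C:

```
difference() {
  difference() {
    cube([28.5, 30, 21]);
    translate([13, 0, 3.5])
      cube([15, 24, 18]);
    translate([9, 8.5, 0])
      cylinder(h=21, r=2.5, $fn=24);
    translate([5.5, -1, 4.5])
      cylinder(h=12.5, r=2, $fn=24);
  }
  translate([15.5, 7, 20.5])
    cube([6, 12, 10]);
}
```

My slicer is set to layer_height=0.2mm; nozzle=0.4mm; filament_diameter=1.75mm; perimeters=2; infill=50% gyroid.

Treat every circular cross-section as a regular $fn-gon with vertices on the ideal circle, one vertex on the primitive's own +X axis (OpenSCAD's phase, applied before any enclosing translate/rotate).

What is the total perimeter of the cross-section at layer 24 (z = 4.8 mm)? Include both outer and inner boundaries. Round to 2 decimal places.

At z = 4.8 mm: the 28.5×30 cube contributes its full rectangle (perimeter 117.00 mm); the cube at (13, 0) is present — its section is the full 15×24 rectangle (perimeter 78.00 mm); the r=2.5 cylinder at (9, 8.5) contributes a regular 24-gon of circumradius 2.5 (perimeter = 2·24·2.500·sin(180°/24) = 15.66 mm); the r=2 cylinder at (5.5, -1) contributes a regular 24-gon of circumradius 2 (perimeter = 2·24·2.000·sin(180°/24) = 12.53 mm); After the difference (first − rest): starting from the 28.5×30 cube, the 15×24 cube at (13, 0) lies inside it touching the edge (removes its full 360.00 mm²); the r=2.5 cylinder at (9, 8.5) lies wholly inside it (removes its full 19.41 mm² and its 15.66 mm outline becomes a hole wall); the r=2 cylinder at (5.5, -1) partially overlaps it — only the 2.41 mm² overlap (of its 12.42 mm²) is removed, clipping the outline — boundary (outer + 1 inner loop) = 181.38 mm; the cube at (15.5, 7) is not intersected at this z (z outside [20.5, 30.5]); After the difference (first − rest): none of the subtracted shapes is present at this height, so that combined region is unchanged — boundary (outer + 1 inner loop) = 181.38 mm. Overall, the cross-section is one region with 1 hole. Total boundary length (outer + inner) = 181.38 mm.

181.38 mm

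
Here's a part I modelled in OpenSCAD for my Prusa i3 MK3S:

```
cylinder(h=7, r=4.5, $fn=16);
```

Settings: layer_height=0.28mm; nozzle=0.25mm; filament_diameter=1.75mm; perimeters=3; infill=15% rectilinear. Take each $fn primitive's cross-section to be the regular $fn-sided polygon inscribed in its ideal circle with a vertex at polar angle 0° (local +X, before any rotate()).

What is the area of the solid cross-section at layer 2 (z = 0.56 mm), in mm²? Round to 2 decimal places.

61.99 mm²

At z = 0.56 mm: the r=4.5 cylinder gives a regular 16-gon of circumradius 4.5 (constant along its height) (area = (16/2)·4.500²·sin(360°/16) = 61.99 mm²). Overall, the cross-section is a single solid region. Net area = 61.99 mm².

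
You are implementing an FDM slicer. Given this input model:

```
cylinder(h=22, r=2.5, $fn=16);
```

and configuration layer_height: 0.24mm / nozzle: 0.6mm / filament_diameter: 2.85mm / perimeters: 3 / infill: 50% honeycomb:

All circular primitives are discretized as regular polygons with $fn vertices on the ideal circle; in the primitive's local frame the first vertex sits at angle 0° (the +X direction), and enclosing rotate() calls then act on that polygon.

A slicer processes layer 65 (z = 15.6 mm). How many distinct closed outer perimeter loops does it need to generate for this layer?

At z = 15.6 mm: the r=2.5 cylinder gives a regular 16-gon of circumradius 2.5 (constant along its height). The result has 1 disconnected region.

1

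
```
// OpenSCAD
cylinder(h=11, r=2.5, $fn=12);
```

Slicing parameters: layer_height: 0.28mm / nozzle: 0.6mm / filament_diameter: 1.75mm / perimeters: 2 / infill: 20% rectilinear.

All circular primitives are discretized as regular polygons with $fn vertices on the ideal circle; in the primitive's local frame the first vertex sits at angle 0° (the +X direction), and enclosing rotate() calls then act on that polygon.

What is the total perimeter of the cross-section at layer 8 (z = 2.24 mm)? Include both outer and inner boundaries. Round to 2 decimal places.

15.53 mm

At z = 2.24 mm: the r=2.5 cylinder gives a regular 12-gon of circumradius 2.5 (constant along its height) (perimeter = 2·12·2.500·sin(180°/12) = 15.53 mm). Overall, the cross-section is a single solid region. Total boundary length (outer) = 15.53 mm.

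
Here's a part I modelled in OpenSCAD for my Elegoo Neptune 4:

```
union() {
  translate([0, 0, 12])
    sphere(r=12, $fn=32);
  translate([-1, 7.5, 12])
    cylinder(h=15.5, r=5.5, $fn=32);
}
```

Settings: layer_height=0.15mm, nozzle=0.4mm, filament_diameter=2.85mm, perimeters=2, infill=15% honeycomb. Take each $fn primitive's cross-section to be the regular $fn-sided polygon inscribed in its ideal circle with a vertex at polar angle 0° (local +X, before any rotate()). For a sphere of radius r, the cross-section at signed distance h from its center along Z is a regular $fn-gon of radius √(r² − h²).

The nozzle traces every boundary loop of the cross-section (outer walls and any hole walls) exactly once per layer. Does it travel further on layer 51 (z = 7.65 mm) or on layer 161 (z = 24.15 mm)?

layer 51 (z = 7.65 mm)

Layer 51 (z = 7.65): the sphere: section is a regular 32-gon, circumradius = √(r²−h²) = √(12²−4.35²) = 11.184 (perimeter = 2·32·11.184·sin(180°/32) = 70.16 mm); the cylinder at (-1, 7.5) does not reach this height (z outside [12, 27.5]); Taking the union: only the r=12 sphere is present, so the union is just that shape — boundary = 70.16 mm. So its perimeter = 70.16 mm. Layer 161 (z = 24.15): the sphere is absent (|z−center|=12.150 > r=12); the cylinder at (-1, 7.5): section is a regular 32-gon, circumradius r=5.5 (perimeter = 2·32·5.500·sin(180°/32) = 34.50 mm); Merging all regions: only the r=5.5 cylinder at (-1, 7.5) is present, so the union is just that shape — boundary = 34.50 mm. So its perimeter = 34.50 mm. Layer 51 is larger (70.16 vs 34.50 mm).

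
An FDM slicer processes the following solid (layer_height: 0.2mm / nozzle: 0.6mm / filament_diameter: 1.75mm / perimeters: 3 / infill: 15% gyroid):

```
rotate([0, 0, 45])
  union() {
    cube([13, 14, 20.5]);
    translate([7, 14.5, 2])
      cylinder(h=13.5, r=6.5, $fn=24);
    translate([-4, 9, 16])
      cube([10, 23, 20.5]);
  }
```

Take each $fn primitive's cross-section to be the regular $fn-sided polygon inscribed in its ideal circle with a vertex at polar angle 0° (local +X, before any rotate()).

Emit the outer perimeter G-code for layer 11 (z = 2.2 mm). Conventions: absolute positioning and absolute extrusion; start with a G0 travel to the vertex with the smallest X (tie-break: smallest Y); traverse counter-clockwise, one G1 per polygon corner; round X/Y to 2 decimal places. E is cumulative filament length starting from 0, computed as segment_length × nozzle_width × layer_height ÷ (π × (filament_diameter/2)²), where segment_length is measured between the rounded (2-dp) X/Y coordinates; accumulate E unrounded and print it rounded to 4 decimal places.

At z = 2.2 mm: the cube is present — its section is the full 13×14 rectangle; the r=6.5 cylinder at (7, 14.5) contributes a regular 24-gon of circumradius 6.5; the cube at (-4, 9) does not reach this height (z outside [16, 36.5]); Taking the union: the regions partially overlap (shared area 58.63 mm²), so overlapping operands fuse into one piece — 1 connected region; (rotated 45° about Z; rotation is an isometry so areas/perimeters/island counts are preserved). The outline is a single polygon with 19 vertices. Extrusion per mm of travel: 0.6 × 0.2 / (π × 0.875²) = 0.049890. Accumulating E over each segment gives final E = 3.1429.

G0 X-11.80 Y15.20 Z2.20
G1 X-11.58 Y13.52 E0.0845
G1 X-10.93 Y11.95 E0.1693
G1 X-9.90 Y10.61 E0.2536
G1 X-9.50 Y10.30 E0.2789
G1 X-9.90 Y9.90 E0.3071
G1 X0.00 Y0.00 E1.0056
G1 X9.19 Y9.19 E1.6540
G1 X0.60 Y17.78 E2.2601
G1 X0.33 Y18.45 E2.2961
G1 X-0.71 Y19.80 E2.3811
G1 X-2.05 Y20.83 E2.4654
G1 X-3.62 Y21.48 E2.5502
G1 X-5.30 Y21.70 E2.6348
G1 X-6.99 Y21.48 E2.7198
G1 X-8.55 Y20.83 E2.8041
G1 X-9.90 Y19.80 E2.8888
G1 X-10.93 Y18.45 E2.9735
G1 X-11.58 Y16.89 E3.0578
G1 X-11.80 Y15.20 E3.1429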